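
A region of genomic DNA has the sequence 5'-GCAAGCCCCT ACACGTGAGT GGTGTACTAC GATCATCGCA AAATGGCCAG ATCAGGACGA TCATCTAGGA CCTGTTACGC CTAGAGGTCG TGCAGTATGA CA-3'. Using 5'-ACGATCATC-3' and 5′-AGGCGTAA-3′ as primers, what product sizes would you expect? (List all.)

54 bp, 26 bp

The forward primer ACGATCATC matches the top strand at positions 29–37, 57–65.
The reverse primer's reverse complement is TTACGCCT, matching at positions 75–82.
Each forward site pairs with the reverse site to give a product ending at position 82: sizes 54, 26 bp.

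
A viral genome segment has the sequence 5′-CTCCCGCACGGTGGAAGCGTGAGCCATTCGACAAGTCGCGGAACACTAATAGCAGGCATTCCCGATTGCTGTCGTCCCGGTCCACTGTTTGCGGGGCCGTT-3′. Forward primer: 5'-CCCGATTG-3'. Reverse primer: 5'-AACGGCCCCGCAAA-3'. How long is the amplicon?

41 bp

The forward primer matches the template at positions 61–68.
Taking the reverse complement of AACGGCCCCGCAAA gives TTTGCGGGGCCGTT, found at positions 88–101 on the template; the primer anneals here to the top strand with its 3' end pointing upstream.
The product runs from position 61 to position 101, so its length is 101 − 61 + 1 = 41 bp.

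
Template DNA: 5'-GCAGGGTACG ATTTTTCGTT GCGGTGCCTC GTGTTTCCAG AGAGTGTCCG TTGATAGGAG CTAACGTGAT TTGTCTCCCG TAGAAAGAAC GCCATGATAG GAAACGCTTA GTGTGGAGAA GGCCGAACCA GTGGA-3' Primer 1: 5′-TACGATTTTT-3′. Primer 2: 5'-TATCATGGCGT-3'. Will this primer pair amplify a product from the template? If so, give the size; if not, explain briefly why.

Primer 1 (TACGATTTTT) matches the top strand at positions 7–16; it acts as a forward primer.
Primer 2's reverse complement is ACGCCATGATA, matching the top strand at positions 89–99; it acts as a reverse primer.
The 3' ends face each other across positions 7–99, giving a 93 bp product.

Yes — a 93 bp product.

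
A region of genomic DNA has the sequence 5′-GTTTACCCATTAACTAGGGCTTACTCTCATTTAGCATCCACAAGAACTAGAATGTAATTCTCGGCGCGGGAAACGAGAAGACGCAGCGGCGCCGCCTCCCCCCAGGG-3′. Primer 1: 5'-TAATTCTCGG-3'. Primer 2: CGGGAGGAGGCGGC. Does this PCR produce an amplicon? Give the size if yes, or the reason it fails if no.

Primer 2 (CGGGAGGAGGCGGC) does not match the top strand, and its reverse complement GCCGCCTCCTCCCG does not match either.
With no annealing site for primer 2, no amplification occurs.

No product — primer 2 has no binding site in the template.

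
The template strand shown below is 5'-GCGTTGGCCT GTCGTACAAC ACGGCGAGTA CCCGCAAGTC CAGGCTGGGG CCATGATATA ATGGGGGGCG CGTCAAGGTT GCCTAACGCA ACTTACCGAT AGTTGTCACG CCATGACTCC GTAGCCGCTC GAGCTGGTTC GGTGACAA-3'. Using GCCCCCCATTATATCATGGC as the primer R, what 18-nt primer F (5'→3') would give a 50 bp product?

The reverse primer's reverse complement GCCATGATATAATGGGGGGC matches the template at positions 50–69, so the product ends at position 69.
A 50 bp product then starts at position 69 − 50 + 1 = 20.
The forward primer is identical to the top strand there: CACGGCGAGTACCCGCAA.

5'-CACGGCGAGTACCCGCAA-3'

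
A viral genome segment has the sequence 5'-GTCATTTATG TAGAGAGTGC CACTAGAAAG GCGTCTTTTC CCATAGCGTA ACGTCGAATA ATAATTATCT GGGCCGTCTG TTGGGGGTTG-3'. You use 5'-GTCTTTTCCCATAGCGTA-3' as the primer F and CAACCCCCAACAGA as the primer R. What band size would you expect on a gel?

58 bp

The forward primer matches the template at positions 33–50.
Reverse complement of the reverse primer: TCTGTTGGGGGTTG. This occurs on the top strand at positions 77–90.
Amplicon spans positions 33–90: 58 bp.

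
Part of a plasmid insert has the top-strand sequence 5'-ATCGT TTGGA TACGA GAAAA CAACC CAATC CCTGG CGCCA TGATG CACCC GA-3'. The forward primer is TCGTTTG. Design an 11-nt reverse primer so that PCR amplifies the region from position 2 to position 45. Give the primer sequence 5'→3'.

The product's 3' end on the top strand is position 45.
The reverse primer anneals to the top strand over positions 35–45, i.e. to GCGCCATGATG.
Its sequence written 5'→3' is the reverse complement: CATCATGGCGC.

5'-CATCATGGCGC-3'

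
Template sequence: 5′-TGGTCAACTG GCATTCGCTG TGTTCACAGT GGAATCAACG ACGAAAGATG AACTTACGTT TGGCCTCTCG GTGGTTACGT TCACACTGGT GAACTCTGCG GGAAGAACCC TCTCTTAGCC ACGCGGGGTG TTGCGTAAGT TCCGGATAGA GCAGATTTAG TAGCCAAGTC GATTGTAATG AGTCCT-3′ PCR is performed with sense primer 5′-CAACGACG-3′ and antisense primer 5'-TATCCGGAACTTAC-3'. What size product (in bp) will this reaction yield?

Forward primer CAACGACG is found on the top strand at positions 36–43.
The reverse primer's reverse complement is GTAAGTTCCGGATA, which matches the template at positions 135–148.
Amplicon spans positions 36–148: 113 bp.

113 bp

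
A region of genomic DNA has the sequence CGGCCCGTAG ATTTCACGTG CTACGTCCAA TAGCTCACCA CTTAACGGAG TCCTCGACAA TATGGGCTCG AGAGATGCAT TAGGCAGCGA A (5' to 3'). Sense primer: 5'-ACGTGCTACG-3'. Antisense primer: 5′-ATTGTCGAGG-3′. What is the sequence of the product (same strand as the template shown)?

5'-ACGTGCTACGTCCAATAGCTCACCACTTAACGGAGTCCTCGACAAT-3'

The forward primer matches the template at positions 16–25.
Reverse complement of the reverse primer: CCTCGACAAT. This occurs on the top strand at positions 52–61.
The product is the template from position 16 through 61 (46 bp).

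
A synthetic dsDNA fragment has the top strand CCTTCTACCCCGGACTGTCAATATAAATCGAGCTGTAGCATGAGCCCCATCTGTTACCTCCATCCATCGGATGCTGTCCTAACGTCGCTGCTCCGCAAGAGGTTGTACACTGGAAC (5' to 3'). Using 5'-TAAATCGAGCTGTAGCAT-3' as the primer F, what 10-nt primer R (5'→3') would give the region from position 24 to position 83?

The product's 3' end on the top strand is position 83.
The reverse primer anneals to the top strand over positions 74–83, i.e. to CTGTCCTAAC.
Its sequence written 5'→3' is the reverse complement: GTTAGGACAG.

5'-GTTAGGACAG-3'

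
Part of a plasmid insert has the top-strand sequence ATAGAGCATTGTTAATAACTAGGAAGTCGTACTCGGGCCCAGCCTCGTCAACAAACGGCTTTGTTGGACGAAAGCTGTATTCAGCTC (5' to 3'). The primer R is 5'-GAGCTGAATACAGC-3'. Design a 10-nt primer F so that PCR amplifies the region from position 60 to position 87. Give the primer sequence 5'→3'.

5'-TTTGTTGGAC-3'

The reverse primer's reverse complement GCTGTATTCAGCTC matches the template at positions 74–87; the product starts at position 60.
The forward primer is identical to the top strand over positions 60–69: TTTGTTGGAC.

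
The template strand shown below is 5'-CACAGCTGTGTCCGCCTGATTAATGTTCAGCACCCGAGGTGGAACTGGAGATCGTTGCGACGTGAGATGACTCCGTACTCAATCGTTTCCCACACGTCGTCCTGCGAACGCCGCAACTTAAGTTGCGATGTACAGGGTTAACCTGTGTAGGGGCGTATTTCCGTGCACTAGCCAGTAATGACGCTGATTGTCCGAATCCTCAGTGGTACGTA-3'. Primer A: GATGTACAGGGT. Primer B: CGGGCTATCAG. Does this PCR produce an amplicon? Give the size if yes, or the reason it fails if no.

Primer B (CGGGCTATCAG) does not match the top strand, and its reverse complement CTGATAGCCCG does not match either.
With no annealing site for primer B, no amplification occurs.

No product — primer B has no binding site in the template.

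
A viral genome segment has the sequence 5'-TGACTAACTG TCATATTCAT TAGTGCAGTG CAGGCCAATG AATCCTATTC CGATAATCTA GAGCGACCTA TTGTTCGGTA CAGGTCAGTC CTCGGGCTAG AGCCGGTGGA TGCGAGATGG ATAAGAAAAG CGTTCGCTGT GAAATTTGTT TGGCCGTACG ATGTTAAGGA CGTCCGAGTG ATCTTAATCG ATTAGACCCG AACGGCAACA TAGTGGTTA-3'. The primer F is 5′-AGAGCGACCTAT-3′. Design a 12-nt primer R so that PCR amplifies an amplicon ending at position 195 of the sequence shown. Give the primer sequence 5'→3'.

5'-CTAATCGATTAA-3'

The forward primer binds at positions 60–71; the product's 3' end on the top strand is position 195.
The reverse primer anneals to the top strand over positions 184–195, i.e. to TTAATCGATTAG.
Its sequence written 5'→3' is the reverse complement: CTAATCGATTAA.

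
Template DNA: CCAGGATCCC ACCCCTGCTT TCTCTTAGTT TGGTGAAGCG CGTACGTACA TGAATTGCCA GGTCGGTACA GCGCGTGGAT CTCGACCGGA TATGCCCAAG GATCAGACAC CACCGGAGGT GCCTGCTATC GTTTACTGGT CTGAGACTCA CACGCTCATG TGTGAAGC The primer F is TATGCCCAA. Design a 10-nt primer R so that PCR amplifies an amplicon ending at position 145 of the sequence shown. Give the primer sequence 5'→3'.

The forward primer binds at positions 91–99; the product's 3' end on the top strand is position 145.
The reverse primer anneals to the top strand over positions 136–145, i.e. to CTGGTCTGAG.
Its sequence written 5'→3' is the reverse complement: CTCAGACCAG.

5'-CTCAGACCAG-3'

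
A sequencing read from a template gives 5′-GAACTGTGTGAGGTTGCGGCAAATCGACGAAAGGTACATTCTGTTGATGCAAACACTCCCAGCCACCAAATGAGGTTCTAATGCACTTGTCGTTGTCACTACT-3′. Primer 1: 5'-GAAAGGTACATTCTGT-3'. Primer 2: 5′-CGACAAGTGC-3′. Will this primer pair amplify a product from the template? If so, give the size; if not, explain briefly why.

Primer 1 (GAAAGGTACATTCTGT) matches the top strand at positions 29–44; it acts as a forward primer.
Primer 2's reverse complement is GCACTTGTCG, matching the top strand at positions 83–92; it acts as a reverse primer.
The 3' ends face each other across positions 29–92, giving a 64 bp product.

Yes — a 64 bp product.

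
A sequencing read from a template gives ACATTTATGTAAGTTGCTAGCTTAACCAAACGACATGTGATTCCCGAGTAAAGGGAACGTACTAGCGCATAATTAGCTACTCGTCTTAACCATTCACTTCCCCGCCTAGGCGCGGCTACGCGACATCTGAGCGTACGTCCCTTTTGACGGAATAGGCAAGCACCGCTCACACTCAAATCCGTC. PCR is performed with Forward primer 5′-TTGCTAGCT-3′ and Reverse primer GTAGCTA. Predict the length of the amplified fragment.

The forward primer matches the template at positions 14–22.
Reverse complement of the reverse primer: TAGCTAC. This occurs on the top strand at positions 74–80.
Amplicon spans positions 14–80: 67 bp.

67 bp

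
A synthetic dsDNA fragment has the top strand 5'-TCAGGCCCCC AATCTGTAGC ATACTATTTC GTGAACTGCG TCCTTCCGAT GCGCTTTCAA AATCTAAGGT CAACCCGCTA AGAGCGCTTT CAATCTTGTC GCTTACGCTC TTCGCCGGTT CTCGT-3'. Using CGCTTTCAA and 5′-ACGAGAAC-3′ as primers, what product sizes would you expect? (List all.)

74 bp, 41 bp

The forward primer CGCTTTCAA matches the top strand at positions 52–60, 85–93.
The reverse primer's reverse complement is GTTCTCGT, matching at positions 118–125.
Each forward site pairs with the reverse site to give a product ending at position 125: sizes 74, 41 bp.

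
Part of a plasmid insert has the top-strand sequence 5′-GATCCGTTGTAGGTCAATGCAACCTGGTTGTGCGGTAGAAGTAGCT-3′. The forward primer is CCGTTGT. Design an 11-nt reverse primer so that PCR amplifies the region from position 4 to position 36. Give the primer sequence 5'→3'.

5'-ACCGCACAACC-3'

The product's 3' end on the top strand is position 36.
The reverse primer anneals to the top strand over positions 26–36, i.e. to GGTTGTGCGGT.
Its sequence written 5'→3' is the reverse complement: ACCGCACAACC.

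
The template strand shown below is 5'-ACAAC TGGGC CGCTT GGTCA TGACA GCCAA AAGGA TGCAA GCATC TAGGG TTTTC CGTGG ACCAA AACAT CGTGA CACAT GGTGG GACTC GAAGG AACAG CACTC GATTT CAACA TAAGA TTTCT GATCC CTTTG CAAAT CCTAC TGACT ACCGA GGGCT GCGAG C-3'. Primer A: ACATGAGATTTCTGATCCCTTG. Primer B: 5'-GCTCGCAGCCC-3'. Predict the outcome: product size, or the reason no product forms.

No product — primer A has no binding site in the template.

Primer A (ACATGAGATTTCTGATCCCTTG) does not match the top strand, and its reverse complement CAAGGGATCAGAAATCTCATGT does not match either.
With no annealing site for primer A, no amplification occurs.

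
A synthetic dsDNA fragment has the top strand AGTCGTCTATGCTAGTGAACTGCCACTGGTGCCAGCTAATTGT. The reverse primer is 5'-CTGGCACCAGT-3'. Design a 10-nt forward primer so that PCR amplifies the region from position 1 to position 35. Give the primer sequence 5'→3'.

5'-AGTCGTCTAT-3'

The reverse primer's reverse complement ACTGGTGCCAG matches the template at positions 25–35; the product starts at position 1.
The forward primer is identical to the top strand over positions 1–10: AGTCGTCTAT.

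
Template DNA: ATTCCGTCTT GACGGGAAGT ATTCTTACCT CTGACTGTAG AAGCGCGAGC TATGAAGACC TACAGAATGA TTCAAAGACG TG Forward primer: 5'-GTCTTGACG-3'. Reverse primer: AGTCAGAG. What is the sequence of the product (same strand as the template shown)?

5'-GTCTTGACGGGAAGTATTCTTACCTCTGACT-3'

The forward primer matches the template at positions 6–14.
The reverse primer's reverse complement is CTCTGACT, which matches the template at positions 29–36.
The product is the template from position 6 through 36 (31 bp).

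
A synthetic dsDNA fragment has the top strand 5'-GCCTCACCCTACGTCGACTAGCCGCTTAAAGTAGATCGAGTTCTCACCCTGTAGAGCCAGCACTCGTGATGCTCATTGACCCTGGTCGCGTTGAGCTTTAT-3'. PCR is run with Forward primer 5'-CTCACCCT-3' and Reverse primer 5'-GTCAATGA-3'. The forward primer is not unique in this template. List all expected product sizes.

The forward primer CTCACCCT matches the top strand at positions 3–10, 43–50.
The reverse primer's reverse complement is TCATTGAC, matching at positions 73–80.
Each forward site pairs with the reverse site to give a product ending at position 80: sizes 78, 38 bp.

78 bp, 38 bp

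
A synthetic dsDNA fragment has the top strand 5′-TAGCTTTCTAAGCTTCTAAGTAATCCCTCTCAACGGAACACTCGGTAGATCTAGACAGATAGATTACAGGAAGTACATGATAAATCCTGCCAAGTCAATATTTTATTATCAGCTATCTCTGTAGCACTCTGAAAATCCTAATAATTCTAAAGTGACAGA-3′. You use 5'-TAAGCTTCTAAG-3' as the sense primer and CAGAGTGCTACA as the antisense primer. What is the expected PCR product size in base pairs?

Scanning the template, TAAGCTTCTAAG occurs at positions 9–20; this primer anneals to the bottom strand there with its 3' end pointing downstream.
Taking the reverse complement of CAGAGTGCTACA gives TGTAGCACTCTG, found at positions 120–131 on the template; the primer anneals here to the top strand with its 3' end pointing upstream.
The product runs from position 9 to position 131, so its length is 131 − 9 + 1 = 123 bp.

123 bp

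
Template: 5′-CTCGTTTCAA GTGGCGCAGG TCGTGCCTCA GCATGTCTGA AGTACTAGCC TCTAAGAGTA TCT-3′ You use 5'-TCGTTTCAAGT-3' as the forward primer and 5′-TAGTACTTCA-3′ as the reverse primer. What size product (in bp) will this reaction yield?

46 bp

Forward primer TCGTTTCAAGT is found on the top strand at positions 2–12.
The reverse primer's reverse complement is TGAAGTACTA, which matches the template at positions 38–47.
Amplicon spans positions 2–47: 46 bp.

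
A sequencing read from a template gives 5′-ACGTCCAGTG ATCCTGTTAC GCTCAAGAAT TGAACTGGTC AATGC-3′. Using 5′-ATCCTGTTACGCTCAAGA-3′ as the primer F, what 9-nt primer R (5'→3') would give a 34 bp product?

The forward primer binds at positions 11–28, so a 34 bp product ends at position 11 + 34 − 1 = 44.
The reverse primer anneals to the top strand over positions 36–44, i.e. to TGGTCAATG.
Its sequence written 5'→3' is the reverse complement: CATTGACCA.

5'-CATTGACCA-3'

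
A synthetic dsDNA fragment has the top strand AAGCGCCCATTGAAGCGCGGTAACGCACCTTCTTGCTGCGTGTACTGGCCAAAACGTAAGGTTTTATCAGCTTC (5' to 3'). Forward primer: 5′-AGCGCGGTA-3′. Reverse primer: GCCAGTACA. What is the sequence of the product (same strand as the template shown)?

The forward primer matches the template at positions 14–22.
Reverse complement of the reverse primer: TGTACTGGC. This occurs on the top strand at positions 41–49.
The product is the template from position 14 through 49 (36 bp).

5'-AGCGCGGTAACGCACCTTCTTGCTGCGTGTACTGGC-3'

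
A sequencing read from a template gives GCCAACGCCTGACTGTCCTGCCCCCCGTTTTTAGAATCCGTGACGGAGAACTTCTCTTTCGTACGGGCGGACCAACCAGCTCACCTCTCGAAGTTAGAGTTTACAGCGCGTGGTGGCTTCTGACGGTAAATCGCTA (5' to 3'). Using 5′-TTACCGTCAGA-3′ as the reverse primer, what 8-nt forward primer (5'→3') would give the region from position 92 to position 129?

5'-AGTTAGAG-3'

The reverse primer's reverse complement TCTGACGGTAA matches the template at positions 119–129; the product starts at position 92.
The forward primer is identical to the top strand over positions 92–99: AGTTAGAG.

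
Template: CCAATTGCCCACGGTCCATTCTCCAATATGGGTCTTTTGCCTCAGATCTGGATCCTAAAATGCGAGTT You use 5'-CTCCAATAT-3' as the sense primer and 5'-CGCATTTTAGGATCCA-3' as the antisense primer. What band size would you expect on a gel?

44 bp

Scanning the template, CTCCAATAT occurs at positions 21–29; this primer anneals to the bottom strand there with its 3' end pointing downstream.
Reverse complement of the reverse primer: TGGATCCTAAAATGCG. This occurs on the top strand at positions 49–64.
The product runs from position 21 to position 64, so its length is 64 − 21 + 1 = 44 bp.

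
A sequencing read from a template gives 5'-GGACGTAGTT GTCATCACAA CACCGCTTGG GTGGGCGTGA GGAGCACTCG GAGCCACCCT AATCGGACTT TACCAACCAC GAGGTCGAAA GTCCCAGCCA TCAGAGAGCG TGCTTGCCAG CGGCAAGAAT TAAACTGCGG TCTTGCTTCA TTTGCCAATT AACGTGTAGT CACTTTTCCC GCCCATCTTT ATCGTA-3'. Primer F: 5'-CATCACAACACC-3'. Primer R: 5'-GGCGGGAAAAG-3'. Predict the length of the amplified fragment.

171 bp

The forward primer matches the template at positions 13–24.
The reverse primer's reverse complement is CTTTTCCCGCC, which matches the template at positions 173–183.
Product length = (reverse-primer end) − (forward-primer start) + 1 = 183 − 13 + 1 = 171 bp.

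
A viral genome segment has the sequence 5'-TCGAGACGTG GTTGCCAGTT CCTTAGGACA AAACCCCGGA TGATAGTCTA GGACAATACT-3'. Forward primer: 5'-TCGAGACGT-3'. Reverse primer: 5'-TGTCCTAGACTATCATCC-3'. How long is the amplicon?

55 bp

Forward primer TCGAGACGT is found on the top strand at positions 1–9.
Taking the reverse complement of TGTCCTAGACTATCATCC gives GGATGATAGTCTAGGACA, found at positions 38–55 on the template; the primer anneals here to the top strand with its 3' end pointing upstream.
The product runs from position 1 to position 55, so its length is 55 − 1 + 1 = 55 bp.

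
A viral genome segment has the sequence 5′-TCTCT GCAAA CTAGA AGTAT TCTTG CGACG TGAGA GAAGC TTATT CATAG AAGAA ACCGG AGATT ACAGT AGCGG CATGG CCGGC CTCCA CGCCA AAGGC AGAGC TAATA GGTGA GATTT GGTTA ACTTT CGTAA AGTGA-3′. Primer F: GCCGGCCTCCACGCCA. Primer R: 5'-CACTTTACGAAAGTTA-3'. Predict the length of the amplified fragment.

Forward primer GCCGGCCTCCACGCCA is found on the top strand at positions 80–95.
Reverse complement of the reverse primer: TAACTTTCGTAAAGTG. This occurs on the top strand at positions 124–139.
Amplicon spans positions 80–139: 60 bp.

60 bp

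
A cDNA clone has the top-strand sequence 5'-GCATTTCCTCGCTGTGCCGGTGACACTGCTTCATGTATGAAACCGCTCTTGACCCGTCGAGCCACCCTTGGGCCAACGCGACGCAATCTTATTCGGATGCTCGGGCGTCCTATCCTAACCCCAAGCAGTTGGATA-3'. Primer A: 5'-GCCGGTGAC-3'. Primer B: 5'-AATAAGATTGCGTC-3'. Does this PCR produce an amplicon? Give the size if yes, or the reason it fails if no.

Primer A (GCCGGTGAC) matches the top strand at positions 16–24; it acts as a forward primer.
Primer B's reverse complement is GACGCAATCTTATT, matching the top strand at positions 80–93; it acts as a reverse primer.
The 3' ends face each other across positions 16–93, giving a 78 bp product.

Yes — a 78 bp product.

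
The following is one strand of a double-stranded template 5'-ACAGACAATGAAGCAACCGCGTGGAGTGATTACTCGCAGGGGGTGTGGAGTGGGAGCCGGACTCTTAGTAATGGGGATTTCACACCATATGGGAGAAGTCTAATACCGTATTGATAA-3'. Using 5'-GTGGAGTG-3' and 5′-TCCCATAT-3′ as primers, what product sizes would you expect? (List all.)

74 bp, 50 bp

The forward primer GTGGAGTG matches the top strand at positions 21–28, 45–52.
The reverse primer's reverse complement is ATATGGGA, matching at positions 87–94.
Each forward site pairs with the reverse site to give a product ending at position 94: sizes 74, 50 bp.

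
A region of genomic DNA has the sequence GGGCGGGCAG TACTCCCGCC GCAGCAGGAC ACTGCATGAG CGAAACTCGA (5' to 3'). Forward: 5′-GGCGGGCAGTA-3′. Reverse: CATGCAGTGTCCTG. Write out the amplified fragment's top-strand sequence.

The forward primer matches the template at positions 2–12.
Reverse complement of the reverse primer: CAGGACACTGCATG. This occurs on the top strand at positions 25–38.
The product is the template from position 2 through 38 (37 bp).

5'-GGCGGGCAGTACTCCCGCCGCAGCAGGACACTGCATG-3'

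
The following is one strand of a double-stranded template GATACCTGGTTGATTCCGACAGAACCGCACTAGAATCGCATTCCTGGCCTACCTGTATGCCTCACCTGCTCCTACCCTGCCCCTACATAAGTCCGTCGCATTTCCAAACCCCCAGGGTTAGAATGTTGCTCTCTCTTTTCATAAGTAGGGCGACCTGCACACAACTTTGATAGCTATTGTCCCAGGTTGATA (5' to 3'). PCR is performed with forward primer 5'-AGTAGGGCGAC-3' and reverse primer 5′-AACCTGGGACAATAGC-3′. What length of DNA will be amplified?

Scanning the template, AGTAGGGCGAC occurs at positions 144–154; this primer anneals to the bottom strand there with its 3' end pointing downstream.
Reverse complement of the reverse primer: GCTATTGTCCCAGGTT. This occurs on the top strand at positions 173–188.
The product runs from position 144 to position 188, so its length is 188 − 144 + 1 = 45 bp.

45 bp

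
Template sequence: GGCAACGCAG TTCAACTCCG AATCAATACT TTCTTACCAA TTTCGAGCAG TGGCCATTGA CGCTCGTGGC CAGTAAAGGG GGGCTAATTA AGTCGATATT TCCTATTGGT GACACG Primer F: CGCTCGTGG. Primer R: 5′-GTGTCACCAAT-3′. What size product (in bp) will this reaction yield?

55 bp

Scanning the template, CGCTCGTGG occurs at positions 61–69; this primer anneals to the bottom strand there with its 3' end pointing downstream.
Reverse complement of the reverse primer: ATTGGTGACAC. This occurs on the top strand at positions 105–115.
Product length = (reverse-primer end) − (forward-primer start) + 1 = 115 − 61 + 1 = 55 bp.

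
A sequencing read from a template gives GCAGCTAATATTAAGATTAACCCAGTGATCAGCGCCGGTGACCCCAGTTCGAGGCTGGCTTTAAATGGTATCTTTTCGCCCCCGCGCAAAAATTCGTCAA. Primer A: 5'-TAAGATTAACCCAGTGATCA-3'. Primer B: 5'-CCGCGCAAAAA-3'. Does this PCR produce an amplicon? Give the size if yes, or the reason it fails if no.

No product — both primers anneal to the same strand and extend in the same direction.

Primer A (TAAGATTAACCCAGTGATCA) matches the top strand at positions 12–31 (3' end points downstream).
Primer B (CCGCGCAAAAA) also matches the top strand directly, at positions 82–92 — its reverse complement TTTTTGCGCGG is not present.
Both primers anneal to the bottom strand with 3' ends pointing the same way, so neither can prime synthesis back toward the other.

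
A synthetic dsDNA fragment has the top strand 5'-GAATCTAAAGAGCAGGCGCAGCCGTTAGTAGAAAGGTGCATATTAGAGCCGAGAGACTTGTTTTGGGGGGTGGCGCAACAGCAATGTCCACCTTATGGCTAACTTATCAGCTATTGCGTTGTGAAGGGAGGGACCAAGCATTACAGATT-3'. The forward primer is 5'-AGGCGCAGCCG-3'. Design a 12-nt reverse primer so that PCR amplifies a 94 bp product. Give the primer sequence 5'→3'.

The forward primer binds at positions 14–24, so a 94 bp product ends at position 14 + 94 − 1 = 107.
The reverse primer anneals to the top strand over positions 96–107, i.e. to TGGCTAACTTAT.
Its sequence written 5'→3' is the reverse complement: ATAAGTTAGCCA.

5'-ATAAGTTAGCCA-3'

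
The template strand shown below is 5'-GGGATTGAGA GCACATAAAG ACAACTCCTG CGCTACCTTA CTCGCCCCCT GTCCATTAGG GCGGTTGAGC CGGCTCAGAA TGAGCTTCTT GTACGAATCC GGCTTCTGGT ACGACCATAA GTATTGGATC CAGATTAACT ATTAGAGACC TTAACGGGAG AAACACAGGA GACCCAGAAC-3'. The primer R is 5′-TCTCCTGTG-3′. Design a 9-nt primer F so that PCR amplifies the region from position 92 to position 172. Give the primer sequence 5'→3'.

The reverse primer's reverse complement CACAGGAGA matches the template at positions 164–172; the product starts at position 92.
The forward primer is identical to the top strand over positions 92–100: TACGAATCC.

5'-TACGAATCC-3'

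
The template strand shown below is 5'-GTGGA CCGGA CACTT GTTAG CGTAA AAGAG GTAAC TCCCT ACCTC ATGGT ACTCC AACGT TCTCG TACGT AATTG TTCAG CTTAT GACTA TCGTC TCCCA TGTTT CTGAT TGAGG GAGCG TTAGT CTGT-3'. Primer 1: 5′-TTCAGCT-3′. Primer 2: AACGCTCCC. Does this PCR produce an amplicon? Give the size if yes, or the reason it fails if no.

Primer 1 (TTCAGCT) matches the top strand at positions 76–82; it acts as a forward primer.
Primer 2's reverse complement is GGGAGCGTT, matching the top strand at positions 114–122; it acts as a reverse primer.
The 3' ends face each other across positions 76–122, giving a 47 bp product.

Yes — a 47 bp product.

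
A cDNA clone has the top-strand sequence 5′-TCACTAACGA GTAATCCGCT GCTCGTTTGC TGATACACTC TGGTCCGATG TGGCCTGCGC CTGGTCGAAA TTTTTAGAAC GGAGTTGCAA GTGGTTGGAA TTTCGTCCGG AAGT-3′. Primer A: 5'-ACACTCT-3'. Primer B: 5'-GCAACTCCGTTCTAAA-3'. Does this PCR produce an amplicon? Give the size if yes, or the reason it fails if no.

Yes — a 54 bp product.

Primer A (ACACTCT) matches the top strand at positions 35–41; it acts as a forward primer.
Primer B's reverse complement is TTTAGAACGGAGTTGC, matching the top strand at positions 73–88; it acts as a reverse primer.
The 3' ends face each other across positions 35–88, giving a 54 bp product.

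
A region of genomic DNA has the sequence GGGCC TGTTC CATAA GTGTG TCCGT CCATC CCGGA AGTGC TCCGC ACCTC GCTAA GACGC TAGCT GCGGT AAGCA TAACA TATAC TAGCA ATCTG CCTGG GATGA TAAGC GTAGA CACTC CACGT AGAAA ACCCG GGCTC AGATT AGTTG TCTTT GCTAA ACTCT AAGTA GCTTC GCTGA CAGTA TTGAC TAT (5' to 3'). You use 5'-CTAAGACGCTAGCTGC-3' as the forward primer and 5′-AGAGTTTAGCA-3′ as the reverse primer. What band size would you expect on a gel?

Forward primer CTAAGACGCTAGCTGC is found on the top strand at positions 52–67.
The reverse primer's reverse complement is TGCTAAACTCT, which matches the template at positions 155–165.
Amplicon spans positions 52–165: 114 bp.

114 bp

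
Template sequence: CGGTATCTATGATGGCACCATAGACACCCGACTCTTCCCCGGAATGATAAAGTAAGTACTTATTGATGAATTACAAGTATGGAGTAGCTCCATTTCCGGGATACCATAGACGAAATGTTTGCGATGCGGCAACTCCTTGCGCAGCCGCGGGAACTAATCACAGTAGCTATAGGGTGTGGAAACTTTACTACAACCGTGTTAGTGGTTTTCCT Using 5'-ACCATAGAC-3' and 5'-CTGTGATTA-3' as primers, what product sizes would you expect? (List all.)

147 bp, 61 bp

The forward primer ACCATAGAC matches the top strand at positions 17–25, 103–111.
The reverse primer's reverse complement is TAATCACAG, matching at positions 155–163.
Each forward site pairs with the reverse site to give a product ending at position 163: sizes 147, 61 bp.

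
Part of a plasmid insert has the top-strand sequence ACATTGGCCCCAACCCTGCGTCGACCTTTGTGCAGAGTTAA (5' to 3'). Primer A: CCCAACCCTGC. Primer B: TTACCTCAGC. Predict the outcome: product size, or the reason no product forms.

No product — primer B has no binding site in the template.

Primer B (TTACCTCAGC) does not match the top strand, and its reverse complement GCTGAGGTAA does not match either.
With no annealing site for primer B, no amplification occurs.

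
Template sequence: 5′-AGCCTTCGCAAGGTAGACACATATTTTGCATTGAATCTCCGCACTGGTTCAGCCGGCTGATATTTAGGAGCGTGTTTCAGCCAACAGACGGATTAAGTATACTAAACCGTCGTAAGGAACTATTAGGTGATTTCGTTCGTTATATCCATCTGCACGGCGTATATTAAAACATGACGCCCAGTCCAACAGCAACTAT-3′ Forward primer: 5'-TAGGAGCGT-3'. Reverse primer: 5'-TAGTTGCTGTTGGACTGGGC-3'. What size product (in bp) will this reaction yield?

131 bp

Scanning the template, TAGGAGCGT occurs at positions 65–73; this primer anneals to the bottom strand there with its 3' end pointing downstream.
Reverse complement of the reverse primer: GCCCAGTCCAACAGCAACTA. This occurs on the top strand at positions 176–195.
Product length = (reverse-primer end) − (forward-primer start) + 1 = 195 − 65 + 1 = 131 bp.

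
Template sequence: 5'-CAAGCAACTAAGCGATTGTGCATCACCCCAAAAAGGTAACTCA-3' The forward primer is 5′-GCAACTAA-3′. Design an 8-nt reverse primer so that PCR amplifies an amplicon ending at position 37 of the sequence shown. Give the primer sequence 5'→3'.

The forward primer binds at positions 4–11; the product's 3' end on the top strand is position 37.
The reverse primer anneals to the top strand over positions 30–37, i.e. to AAAAAGGT.
Its sequence written 5'→3' is the reverse complement: ACCTTTTT.

5'-ACCTTTTT-3'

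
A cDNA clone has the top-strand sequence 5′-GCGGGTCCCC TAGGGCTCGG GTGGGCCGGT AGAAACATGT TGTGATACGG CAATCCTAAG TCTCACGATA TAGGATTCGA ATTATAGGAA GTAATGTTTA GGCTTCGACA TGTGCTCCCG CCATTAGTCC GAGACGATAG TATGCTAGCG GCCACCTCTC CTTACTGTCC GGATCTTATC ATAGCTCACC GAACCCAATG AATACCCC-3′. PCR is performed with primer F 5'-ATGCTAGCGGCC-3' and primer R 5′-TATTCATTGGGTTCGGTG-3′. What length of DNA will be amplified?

63 bp

Forward primer ATGCTAGCGGCC is found on the top strand at positions 142–153.
Reverse complement of the reverse primer: CACCGAACCCAATGAATA. This occurs on the top strand at positions 187–204.
Product length = (reverse-primer end) − (forward-primer start) + 1 = 204 − 142 + 1 = 63 bp.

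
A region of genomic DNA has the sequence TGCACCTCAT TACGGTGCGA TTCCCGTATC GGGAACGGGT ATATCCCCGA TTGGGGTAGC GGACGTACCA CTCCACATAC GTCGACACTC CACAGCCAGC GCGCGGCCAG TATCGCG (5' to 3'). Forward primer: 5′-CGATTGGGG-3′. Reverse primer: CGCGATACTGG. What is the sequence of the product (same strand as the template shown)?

Forward primer CGATTGGGG is found on the top strand at positions 48–56.
Reverse complement of the reverse primer: CCAGTATCGCG. This occurs on the top strand at positions 107–117.
The product is the template from position 48 through 117 (70 bp).

5'-CGATTGGGGTAGCGGACGTACCACTCCACATACGTCGACACTCCACAGCCAGCGCGCGGCCAGTATCGCG-3'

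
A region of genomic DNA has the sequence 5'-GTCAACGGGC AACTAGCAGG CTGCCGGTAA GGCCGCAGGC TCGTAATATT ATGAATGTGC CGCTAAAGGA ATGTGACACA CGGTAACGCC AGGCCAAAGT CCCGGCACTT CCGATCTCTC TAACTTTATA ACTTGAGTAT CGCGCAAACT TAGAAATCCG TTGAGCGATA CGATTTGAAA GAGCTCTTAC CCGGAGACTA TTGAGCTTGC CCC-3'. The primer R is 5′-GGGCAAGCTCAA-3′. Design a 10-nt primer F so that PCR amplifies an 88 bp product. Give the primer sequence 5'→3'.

5'-TTTATAACTT-3'

The reverse primer's reverse complement TTGAGCTTGCCC matches the template at positions 201–212, so the product ends at position 212.
An 88 bp product then starts at position 212 − 88 + 1 = 125.
The forward primer is identical to the top strand there: TTTATAACTT.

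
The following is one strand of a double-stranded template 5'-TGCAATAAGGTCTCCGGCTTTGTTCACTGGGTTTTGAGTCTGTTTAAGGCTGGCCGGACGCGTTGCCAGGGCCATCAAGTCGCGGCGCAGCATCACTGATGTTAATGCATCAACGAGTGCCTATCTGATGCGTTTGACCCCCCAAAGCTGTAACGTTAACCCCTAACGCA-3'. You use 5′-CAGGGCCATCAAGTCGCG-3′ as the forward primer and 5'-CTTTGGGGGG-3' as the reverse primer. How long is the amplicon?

Forward primer CAGGGCCATCAAGTCGCG is found on the top strand at positions 67–84.
The reverse primer's reverse complement is CCCCCCAAAG, which matches the template at positions 138–147.
Product length = (reverse-primer end) − (forward-primer start) + 1 = 147 − 67 + 1 = 81 bp.

81 bp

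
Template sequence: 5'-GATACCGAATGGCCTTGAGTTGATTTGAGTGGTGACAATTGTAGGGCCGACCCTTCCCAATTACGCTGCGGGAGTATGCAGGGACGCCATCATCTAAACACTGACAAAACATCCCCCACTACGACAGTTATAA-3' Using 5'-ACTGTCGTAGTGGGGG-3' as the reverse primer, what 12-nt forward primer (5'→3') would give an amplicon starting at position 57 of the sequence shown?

5'-CCAATTACGCTG-3'

The reverse primer's reverse complement CCCCCACTACGACAGT matches the template at positions 113–128; the product starts at position 57.
The forward primer is identical to the top strand over positions 57–68: CCAATTACGCTG.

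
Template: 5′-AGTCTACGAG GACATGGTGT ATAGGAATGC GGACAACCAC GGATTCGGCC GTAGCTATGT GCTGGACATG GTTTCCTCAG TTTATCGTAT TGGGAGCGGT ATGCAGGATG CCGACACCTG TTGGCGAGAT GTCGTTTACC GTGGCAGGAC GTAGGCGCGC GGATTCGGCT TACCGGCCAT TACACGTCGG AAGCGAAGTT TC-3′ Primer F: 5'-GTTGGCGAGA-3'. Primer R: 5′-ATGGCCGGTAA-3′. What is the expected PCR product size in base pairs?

61 bp

Scanning the template, GTTGGCGAGA occurs at positions 120–129; this primer anneals to the bottom strand there with its 3' end pointing downstream.
Reverse complement of the reverse primer: TTACCGGCCAT. This occurs on the top strand at positions 170–180.
The product runs from position 120 to position 180, so its length is 180 − 120 + 1 = 61 bp.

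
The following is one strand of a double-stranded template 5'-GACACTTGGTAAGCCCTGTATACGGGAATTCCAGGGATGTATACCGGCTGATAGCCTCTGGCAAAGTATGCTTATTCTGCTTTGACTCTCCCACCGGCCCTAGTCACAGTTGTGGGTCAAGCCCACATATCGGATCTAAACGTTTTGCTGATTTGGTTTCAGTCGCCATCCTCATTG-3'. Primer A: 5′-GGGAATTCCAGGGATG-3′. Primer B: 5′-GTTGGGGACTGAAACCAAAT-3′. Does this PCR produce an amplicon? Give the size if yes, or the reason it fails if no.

No product — primer B has no binding site in the template.

Primer B (GTTGGGGACTGAAACCAAAT) does not match the top strand, and its reverse complement ATTTGGTTTCAGTCCCCAAC does not match either.
With no annealing site for primer B, no amplification occurs.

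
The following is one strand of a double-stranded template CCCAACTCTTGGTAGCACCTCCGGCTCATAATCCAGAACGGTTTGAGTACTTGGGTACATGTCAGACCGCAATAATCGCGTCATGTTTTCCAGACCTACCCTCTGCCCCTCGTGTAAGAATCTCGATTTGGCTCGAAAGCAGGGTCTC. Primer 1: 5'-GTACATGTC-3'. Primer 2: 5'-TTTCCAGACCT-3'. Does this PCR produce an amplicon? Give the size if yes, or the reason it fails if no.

Primer 1 (GTACATGTC) matches the top strand at positions 55–63 (3' end points downstream).
Primer 2 (TTTCCAGACCT) also matches the top strand directly, at positions 87–97 — its reverse complement AGGTCTGGAAA is not present.
Both primers anneal to the bottom strand with 3' ends pointing the same way, so neither can prime synthesis back toward the other.

No product — both primers anneal to the same strand and extend in the same direction.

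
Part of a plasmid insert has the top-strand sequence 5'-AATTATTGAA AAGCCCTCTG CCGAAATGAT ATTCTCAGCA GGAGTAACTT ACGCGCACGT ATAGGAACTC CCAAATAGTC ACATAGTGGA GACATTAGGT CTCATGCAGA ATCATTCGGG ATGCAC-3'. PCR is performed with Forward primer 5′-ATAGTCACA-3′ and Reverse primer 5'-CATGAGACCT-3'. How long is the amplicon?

Scanning the template, ATAGTCACA occurs at positions 75–83; this primer anneals to the bottom strand there with its 3' end pointing downstream.
Reverse complement of the reverse primer: AGGTCTCATG. This occurs on the top strand at positions 97–106.
Amplicon spans positions 75–106: 32 bp.

32 bp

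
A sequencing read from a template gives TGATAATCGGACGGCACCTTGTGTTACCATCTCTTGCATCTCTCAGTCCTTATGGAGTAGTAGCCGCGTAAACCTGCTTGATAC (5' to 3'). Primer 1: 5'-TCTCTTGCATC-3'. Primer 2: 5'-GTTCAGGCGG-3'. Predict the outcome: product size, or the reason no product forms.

No product — primer 2 has no binding site in the template.

Primer 2 (GTTCAGGCGG) does not match the top strand, and its reverse complement CCGCCTGAAC does not match either.
With no annealing site for primer 2, no amplification occurs.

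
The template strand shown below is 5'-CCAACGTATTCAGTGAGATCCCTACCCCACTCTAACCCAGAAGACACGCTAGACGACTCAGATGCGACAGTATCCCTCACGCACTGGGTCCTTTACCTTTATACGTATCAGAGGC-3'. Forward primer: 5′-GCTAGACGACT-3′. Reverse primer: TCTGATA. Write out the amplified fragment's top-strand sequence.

The forward primer matches the template at positions 48–58.
Reverse complement of the reverse primer: TATCAGA. This occurs on the top strand at positions 106–112.
The product is the template from position 48 through 112 (65 bp).

5'-GCTAGACGACTCAGATGCGACAGTATCCCTCACGCACTGGGTCCTTTACCTTTATACGTATCAGA-3'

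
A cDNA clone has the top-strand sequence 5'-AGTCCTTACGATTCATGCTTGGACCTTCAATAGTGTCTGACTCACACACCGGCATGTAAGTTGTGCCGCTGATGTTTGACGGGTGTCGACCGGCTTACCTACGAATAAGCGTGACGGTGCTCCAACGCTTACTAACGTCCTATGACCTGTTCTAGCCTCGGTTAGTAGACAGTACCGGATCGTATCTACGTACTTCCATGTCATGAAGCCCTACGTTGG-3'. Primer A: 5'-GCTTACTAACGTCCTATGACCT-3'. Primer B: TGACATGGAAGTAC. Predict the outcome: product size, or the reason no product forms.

Primer A (GCTTACTAACGTCCTATGACCT) matches the top strand at positions 127–148; it acts as a forward primer.
Primer B's reverse complement is GTACTTCCATGTCA, matching the top strand at positions 190–203; it acts as a reverse primer.
The 3' ends face each other across positions 127–203, giving a 77 bp product.

Yes — a 77 bp product.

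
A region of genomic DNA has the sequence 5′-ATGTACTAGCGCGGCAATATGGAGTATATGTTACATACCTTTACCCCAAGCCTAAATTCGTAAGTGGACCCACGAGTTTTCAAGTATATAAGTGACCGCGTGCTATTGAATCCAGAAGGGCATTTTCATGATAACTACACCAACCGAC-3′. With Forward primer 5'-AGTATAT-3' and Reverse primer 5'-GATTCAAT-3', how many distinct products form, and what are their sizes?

The forward primer AGTATAT matches the top strand at positions 23–29, 83–89.
The reverse primer's reverse complement is ATTGAATC, matching at positions 105–112.
Each forward site pairs with the reverse site to give a product ending at position 112: sizes 90, 30 bp.

Two products: 90 bp, 30 bp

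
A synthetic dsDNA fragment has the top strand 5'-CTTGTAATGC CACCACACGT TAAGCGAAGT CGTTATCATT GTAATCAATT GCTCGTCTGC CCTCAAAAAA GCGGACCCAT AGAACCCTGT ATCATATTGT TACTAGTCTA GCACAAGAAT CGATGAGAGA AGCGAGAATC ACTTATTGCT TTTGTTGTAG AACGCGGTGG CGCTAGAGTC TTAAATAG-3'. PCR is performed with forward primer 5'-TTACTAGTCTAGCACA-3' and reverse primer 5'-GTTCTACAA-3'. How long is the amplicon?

64 bp

Forward primer TTACTAGTCTAGCACA is found on the top strand at positions 100–115.
Reverse complement of the reverse primer: TTGTAGAAC. This occurs on the top strand at positions 155–163.
The product runs from position 100 to position 163, so its length is 163 − 100 + 1 = 64 bp.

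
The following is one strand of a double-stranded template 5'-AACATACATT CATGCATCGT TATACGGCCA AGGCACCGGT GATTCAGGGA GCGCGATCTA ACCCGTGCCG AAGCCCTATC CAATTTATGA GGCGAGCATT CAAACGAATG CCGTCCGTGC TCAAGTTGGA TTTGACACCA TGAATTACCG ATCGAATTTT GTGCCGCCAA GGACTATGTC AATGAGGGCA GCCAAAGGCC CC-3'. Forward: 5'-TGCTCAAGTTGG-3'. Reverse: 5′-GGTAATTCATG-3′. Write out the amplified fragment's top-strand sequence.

The forward primer matches the template at positions 118–129.
The reverse primer's reverse complement is CATGAATTACC, which matches the template at positions 139–149.
The product is the template from position 118 through 149 (32 bp).

5'-TGCTCAAGTTGGATTTGACACCATGAATTACC-3'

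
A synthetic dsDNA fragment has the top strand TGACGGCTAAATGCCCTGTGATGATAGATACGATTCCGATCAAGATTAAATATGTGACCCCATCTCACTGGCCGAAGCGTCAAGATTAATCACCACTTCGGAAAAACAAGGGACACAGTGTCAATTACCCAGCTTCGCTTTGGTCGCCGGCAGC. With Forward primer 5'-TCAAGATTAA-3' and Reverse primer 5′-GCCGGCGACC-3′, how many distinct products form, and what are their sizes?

The forward primer TCAAGATTAA matches the top strand at positions 40–49, 80–89.
The reverse primer's reverse complement is GGTCGCCGGC, matching at positions 142–151.
Each forward site pairs with the reverse site to give a product ending at position 151: sizes 112, 72 bp.

Two products: 112 bp, 72 bp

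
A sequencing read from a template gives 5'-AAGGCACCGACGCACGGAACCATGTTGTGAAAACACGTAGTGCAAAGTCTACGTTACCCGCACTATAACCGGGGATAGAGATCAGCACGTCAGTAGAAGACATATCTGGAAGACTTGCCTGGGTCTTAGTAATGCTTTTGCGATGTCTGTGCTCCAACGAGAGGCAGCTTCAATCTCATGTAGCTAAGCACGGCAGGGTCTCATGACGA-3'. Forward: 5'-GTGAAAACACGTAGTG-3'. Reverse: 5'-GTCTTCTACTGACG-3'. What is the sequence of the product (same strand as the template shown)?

The forward primer matches the template at positions 27–42.
Taking the reverse complement of GTCTTCTACTGACG gives CGTCAGTAGAAGAC, found at positions 88–101 on the template; the primer anneals here to the top strand with its 3' end pointing upstream.
The product is the template from position 27 through 101 (75 bp).

5'-GTGAAAACACGTAGTGCAAAGTCTACGTTACCCGCACTATAACCGGGGATAGAGATCAGCACGTCAGTAGAAGAC-3'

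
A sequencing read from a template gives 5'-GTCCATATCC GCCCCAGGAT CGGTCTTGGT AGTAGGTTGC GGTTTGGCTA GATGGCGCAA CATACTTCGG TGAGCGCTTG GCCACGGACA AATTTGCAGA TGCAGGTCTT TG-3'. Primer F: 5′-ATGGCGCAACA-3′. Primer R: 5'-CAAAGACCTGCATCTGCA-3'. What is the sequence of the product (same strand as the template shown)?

Forward primer ATGGCGCAACA is found on the top strand at positions 52–62.
Reverse complement of the reverse primer: TGCAGATGCAGGTCTTTG. This occurs on the top strand at positions 95–112.
The product is the template from position 52 through 112 (61 bp).

5'-ATGGCGCAACATACTTCGGTGAGCGCTTGGCCACGGACAAATTTGCAGATGCAGGTCTTTG-3'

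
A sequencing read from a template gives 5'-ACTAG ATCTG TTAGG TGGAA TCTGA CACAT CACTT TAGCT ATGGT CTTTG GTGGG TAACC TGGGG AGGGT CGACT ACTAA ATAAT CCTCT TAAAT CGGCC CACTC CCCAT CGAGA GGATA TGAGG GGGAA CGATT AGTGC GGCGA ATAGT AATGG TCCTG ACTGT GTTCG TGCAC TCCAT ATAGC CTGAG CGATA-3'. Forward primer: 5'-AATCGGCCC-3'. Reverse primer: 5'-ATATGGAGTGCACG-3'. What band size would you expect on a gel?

90 bp

The forward primer matches the template at positions 93–101.
Reverse complement of the reverse primer: CGTGCACTCCATAT. This occurs on the top strand at positions 169–182.
Product length = (reverse-primer end) − (forward-primer start) + 1 = 182 − 93 + 1 = 90 bp.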